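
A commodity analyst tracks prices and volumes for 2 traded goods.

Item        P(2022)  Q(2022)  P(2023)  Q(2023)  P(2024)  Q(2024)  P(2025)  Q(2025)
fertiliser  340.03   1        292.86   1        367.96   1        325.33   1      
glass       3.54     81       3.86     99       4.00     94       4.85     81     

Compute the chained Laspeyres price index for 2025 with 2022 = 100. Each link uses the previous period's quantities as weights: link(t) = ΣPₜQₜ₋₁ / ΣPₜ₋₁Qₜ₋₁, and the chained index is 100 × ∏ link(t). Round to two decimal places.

114.82

Link 2022→2023:
ΣP(2023)Q(2022) = 292.86×1 + 3.86×81 = 292.86 + 312.66 = 605.52
ΣP(2022)Q(2022) = 340.03×1 + 3.54×81 = 340.03 + 286.74 = 626.77
link = 605.52/626.77 = 0.966096
Link 2023→2024:
ΣP(2024)Q(2023) = 367.96×1 + 4.00×99 = 367.96 + 396 = 763.96
ΣP(2023)Q(2023) = 292.86×1 + 3.86×99 = 292.86 + 382.14 = 675
link = 763.96/675 = 1.131793
Link 2024→2025:
ΣP(2025)Q(2024) = 325.33×1 + 4.85×94 = 325.33 + 455.9 = 781.23
ΣP(2024)Q(2024) = 367.96×1 + 4.00×94 = 367.96 + 376 = 743.96
link = 781.23/743.96 = 1.050097
Chained index = 100 × 0.966096 × 1.131793 × 1.050097 = 114.8197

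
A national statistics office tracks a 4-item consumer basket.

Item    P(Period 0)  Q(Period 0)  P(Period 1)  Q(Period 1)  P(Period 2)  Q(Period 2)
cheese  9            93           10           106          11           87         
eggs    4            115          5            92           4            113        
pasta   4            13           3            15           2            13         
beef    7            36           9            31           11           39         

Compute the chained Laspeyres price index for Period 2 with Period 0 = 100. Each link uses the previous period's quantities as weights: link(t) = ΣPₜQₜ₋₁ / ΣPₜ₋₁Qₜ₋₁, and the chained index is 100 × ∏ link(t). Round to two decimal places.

120.54

Link Period 0→Period 1:
ΣP(Period 1)Q(Period 0) = 10×93 + 5×115 + 3×13 + 9×36 = 930 + 575 + 39 + 324 = 1868
ΣP(Period 0)Q(Period 0) = 9×93 + 4×115 + 4×13 + 7×36 = 837 + 460 + 52 + 252 = 1601
link = 1868/1601 = 1.166771
Link Period 1→Period 2:
ΣP(Period 2)Q(Period 1) = 11×106 + 4×92 + 2×15 + 11×31 = 1166 + 368 + 30 + 341 = 1905
ΣP(Period 1)Q(Period 1) = 10×106 + 5×92 + 3×15 + 9×31 = 1060 + 460 + 45 + 279 = 1844
link = 1905/1844 = 1.033080
Chained index = 100 × 1.166771 × 1.033080 = 120.5368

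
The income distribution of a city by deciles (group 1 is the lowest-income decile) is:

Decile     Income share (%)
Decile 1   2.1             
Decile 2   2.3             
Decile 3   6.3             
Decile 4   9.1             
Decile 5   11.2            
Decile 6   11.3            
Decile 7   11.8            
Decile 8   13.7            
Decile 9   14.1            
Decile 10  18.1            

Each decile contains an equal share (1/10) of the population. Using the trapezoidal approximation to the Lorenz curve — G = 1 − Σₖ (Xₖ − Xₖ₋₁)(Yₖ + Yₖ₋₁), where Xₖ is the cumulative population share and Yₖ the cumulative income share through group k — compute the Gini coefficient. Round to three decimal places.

Cumulative income shares Yₖ: 0.0210, 0.0440, 0.1070, 0.1980, 0.3100, 0.4230, 0.5410, 0.6780, 0.8190, 1.0000
Σ (Xₖ−Xₖ₋₁)(Yₖ+Yₖ₋₁) = (1/10)(0.0210+0.0000) + (1/10)(0.0440+0.0210) + (1/10)(0.1070+0.0440) + (1/10)(0.1980+0.1070) + (1/10)(0.3100+0.1980) + (1/10)(0.4230+0.3100) + (1/10)(0.5410+0.4230) + (1/10)(0.6780+0.5410) + (1/10)(0.8190+0.6780) + (1/10)(1.0000+0.8190)
  = 0.0021 + 0.0065 + 0.0151 + 0.0305 + 0.0508 + 0.0733 + 0.0964 + 0.1219 + 0.1497 + 0.1819 = 0.7282
G = 1 − 0.7282 = 0.2718

0.272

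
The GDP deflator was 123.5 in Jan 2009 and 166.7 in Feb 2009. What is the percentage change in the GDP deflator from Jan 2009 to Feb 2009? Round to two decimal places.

34.98%

Change = (166.7 − 123.5) / 123.5 × 100
       = 43.2 / 123.5 × 100 = 34.9798%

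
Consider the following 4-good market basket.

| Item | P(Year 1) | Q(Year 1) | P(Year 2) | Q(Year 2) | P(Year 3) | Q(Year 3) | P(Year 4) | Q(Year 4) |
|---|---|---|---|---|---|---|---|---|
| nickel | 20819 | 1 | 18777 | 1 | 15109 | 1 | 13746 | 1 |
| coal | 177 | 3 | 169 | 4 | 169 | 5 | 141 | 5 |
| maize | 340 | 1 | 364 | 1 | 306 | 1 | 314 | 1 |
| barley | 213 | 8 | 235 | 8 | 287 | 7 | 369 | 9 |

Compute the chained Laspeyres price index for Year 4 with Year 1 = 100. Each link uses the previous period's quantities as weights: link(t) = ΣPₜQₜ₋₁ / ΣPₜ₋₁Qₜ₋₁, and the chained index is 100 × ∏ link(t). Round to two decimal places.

Link Year 1→Year 2:
ΣP(Year 2)Q(Year 1) = 18777×1 + 169×3 + 364×1 + 235×8 = 18777 + 507 + 364 + 1880 = 21528
ΣP(Year 1)Q(Year 1) = 20819×1 + 177×3 + 340×1 + 213×8 = 20819 + 531 + 340 + 1704 = 23394
link = 21528/23394 = 0.920236
Link Year 2→Year 3:
ΣP(Year 3)Q(Year 2) = 15109×1 + 169×4 + 306×1 + 287×8 = 15109 + 676 + 306 + 2296 = 18387
ΣP(Year 2)Q(Year 2) = 18777×1 + 169×4 + 364×1 + 235×8 = 18777 + 676 + 364 + 1880 = 21697
link = 18387/21697 = 0.847444
Link Year 3→Year 4:
ΣP(Year 4)Q(Year 3) = 13746×1 + 141×5 + 314×1 + 369×7 = 13746 + 705 + 314 + 2583 = 17348
ΣP(Year 3)Q(Year 3) = 15109×1 + 169×5 + 306×1 + 287×7 = 15109 + 845 + 306 + 2009 = 18269
link = 17348/18269 = 0.949587
Chained index = 100 × 0.920236 × 0.847444 × 0.949587 = 74.0534

74.05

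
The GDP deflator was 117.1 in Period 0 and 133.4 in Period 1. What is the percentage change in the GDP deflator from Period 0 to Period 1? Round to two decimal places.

Change = (133.4 − 117.1) / 117.1 × 100
       = 16.3 / 117.1 × 100 = 13.9197%

13.92%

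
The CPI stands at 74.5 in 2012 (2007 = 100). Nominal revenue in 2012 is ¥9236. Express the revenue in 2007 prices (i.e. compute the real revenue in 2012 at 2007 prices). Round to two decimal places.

Real = Nominal ÷ (Index/100) = 9236 ÷ (74.5/100)
     = 9236 ÷ 0.745 = 12397.3154

12397.32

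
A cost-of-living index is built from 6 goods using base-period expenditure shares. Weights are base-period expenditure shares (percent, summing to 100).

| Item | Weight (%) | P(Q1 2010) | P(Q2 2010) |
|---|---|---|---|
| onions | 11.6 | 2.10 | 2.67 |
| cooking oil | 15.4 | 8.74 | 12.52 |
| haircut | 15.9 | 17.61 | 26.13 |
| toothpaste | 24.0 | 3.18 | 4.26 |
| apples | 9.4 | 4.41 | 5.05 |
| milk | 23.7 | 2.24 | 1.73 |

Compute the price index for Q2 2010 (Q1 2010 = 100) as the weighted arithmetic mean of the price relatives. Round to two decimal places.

onions: 11.6 × (2.67/2.10) = 11.6 × 1.271429 = 14.7486
cooking oil: 15.4 × (12.52/8.74) = 15.4 × 1.432494 = 22.0604
haircut: 15.9 × (26.13/17.61) = 15.9 × 1.483816 = 23.5927
toothpaste: 24.0 × (4.26/3.18) = 24.0 × 1.339623 = 32.1509
apples: 9.4 × (5.05/4.41) = 9.4 × 1.145125 = 10.7642
milk: 23.7 × (1.73/2.24) = 23.7 × 0.772321 = 18.3040
Index = Σ wᵢ·(p₁ᵢ/p₀ᵢ) = 14.7486 + 22.0604 + 23.5927 + 32.1509 + 10.7642 + 18.3040 = 121.6208

121.62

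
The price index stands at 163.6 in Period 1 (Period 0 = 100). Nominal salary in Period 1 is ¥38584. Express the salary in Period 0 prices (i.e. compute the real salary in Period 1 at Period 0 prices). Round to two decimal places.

23584.35

Real = Nominal ÷ (Index/100) = 38584 ÷ (163.6/100)
     = 38584 ÷ 1.636 = 23584.3521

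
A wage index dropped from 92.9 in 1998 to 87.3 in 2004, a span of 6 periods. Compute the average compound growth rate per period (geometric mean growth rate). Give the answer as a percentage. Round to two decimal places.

-1.03%

Growth factor = (87.3/92.9)^(1/6) = (0.939720)^(1/6) = 0.989691
Growth rate = 0.989691 − 1 = -0.010309 = -1.0309%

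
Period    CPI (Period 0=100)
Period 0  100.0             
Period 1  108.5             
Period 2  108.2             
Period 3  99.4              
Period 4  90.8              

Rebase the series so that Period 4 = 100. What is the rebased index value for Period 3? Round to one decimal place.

109.5

Rebased(Period 3) = 99.4 / 90.8 × 100 = 109.4714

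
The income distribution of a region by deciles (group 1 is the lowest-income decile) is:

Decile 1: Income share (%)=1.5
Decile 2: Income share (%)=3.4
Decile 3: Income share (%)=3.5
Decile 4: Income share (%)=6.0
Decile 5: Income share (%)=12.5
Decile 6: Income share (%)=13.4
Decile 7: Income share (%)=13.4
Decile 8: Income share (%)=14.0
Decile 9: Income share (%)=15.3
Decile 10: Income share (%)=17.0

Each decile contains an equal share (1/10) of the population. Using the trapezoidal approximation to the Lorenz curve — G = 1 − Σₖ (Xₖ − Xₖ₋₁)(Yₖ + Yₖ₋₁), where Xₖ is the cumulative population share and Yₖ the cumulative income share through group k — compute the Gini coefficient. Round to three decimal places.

0.298

Cumulative income shares Yₖ: 0.0150, 0.0490, 0.0840, 0.1440, 0.2690, 0.4030, 0.5370, 0.6770, 0.8300, 1.0000
Σ (Xₖ−Xₖ₋₁)(Yₖ+Yₖ₋₁) = (1/10)(0.0150+0.0000) + (1/10)(0.0490+0.0150) + (1/10)(0.0840+0.0490) + (1/10)(0.1440+0.0840) + (1/10)(0.2690+0.1440) + (1/10)(0.4030+0.2690) + (1/10)(0.5370+0.4030) + (1/10)(0.6770+0.5370) + (1/10)(0.8300+0.6770) + (1/10)(1.0000+0.8300)
  = 0.0015 + 0.0064 + 0.0133 + 0.0228 + 0.0413 + 0.0672 + 0.0940 + 0.1214 + 0.1507 + 0.1830 = 0.7016
G = 1 − 0.7016 = 0.2984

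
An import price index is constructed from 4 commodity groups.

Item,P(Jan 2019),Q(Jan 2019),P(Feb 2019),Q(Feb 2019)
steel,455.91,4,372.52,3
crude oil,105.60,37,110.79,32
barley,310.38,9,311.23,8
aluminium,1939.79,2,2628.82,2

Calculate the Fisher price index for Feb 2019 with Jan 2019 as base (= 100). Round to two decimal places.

110.87

Laspeyres component (base-period weights):
ΣP(Feb 2019)Q(Jan 2019) = 372.52×4 + 110.79×37 + 311.23×9 + 2628.82×2 = 1490.08 + 4099.23 + 2801.07 + 5257.64 = 13648.02
ΣP(Jan 2019)Q(Jan 2019) = 455.91×4 + 105.60×37 + 310.38×9 + 1939.79×2 = 1823.64 + 3907.2 + 2793.42 + 3879.58 = 12403.84
L = 13648.02 / 12403.84 × 100 = 110.0306
Paasche component (current-period weights):
ΣP(Feb 2019)Q(Feb 2019) = 372.52×3 + 110.79×32 + 311.23×8 + 2628.82×2 = 1117.56 + 3545.28 + 2489.84 + 5257.64 = 12410.32
ΣP(Jan 2019)Q(Feb 2019) = 455.91×3 + 105.60×32 + 310.38×8 + 1939.79×2 = 1367.73 + 3379.2 + 2483.04 + 3879.58 = 11109.55
P = 12410.32 / 11109.55 × 100 = 111.7086
Fisher = √(L × P) = √(110.0306 × 111.7086) = 110.8664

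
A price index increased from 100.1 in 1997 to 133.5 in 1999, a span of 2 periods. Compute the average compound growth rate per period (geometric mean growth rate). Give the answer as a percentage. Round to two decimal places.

Growth factor = (133.5/100.1)^(1/2) = (1.333666)^(1/2) = 1.154845
Growth rate = 1.154845 − 1 = 0.154845 = 15.4845%

15.48%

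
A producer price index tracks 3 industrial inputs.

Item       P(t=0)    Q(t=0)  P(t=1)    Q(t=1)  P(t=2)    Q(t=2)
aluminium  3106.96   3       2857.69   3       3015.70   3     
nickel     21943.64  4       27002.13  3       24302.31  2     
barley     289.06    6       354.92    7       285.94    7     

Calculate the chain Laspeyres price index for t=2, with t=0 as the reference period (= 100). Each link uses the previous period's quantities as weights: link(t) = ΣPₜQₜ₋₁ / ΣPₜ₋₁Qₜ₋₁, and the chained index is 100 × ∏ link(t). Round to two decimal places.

109.54

Link t=0→t=1:
ΣP(t=1)Q(t=0) = 2857.69×3 + 27002.13×4 + 354.92×6 = 8573.07 + 108008.52 + 2129.52 = 118711.11
ΣP(t=0)Q(t=0) = 3106.96×3 + 21943.64×4 + 289.06×6 = 9320.88 + 87774.56 + 1734.36 = 98829.8
link = 118711.11/98829.8 = 1.201167
Link t=1→t=2:
ΣP(t=2)Q(t=1) = 3015.70×3 + 24302.31×3 + 285.94×7 = 9047.1 + 72906.93 + 2001.58 = 83955.61
ΣP(t=1)Q(t=1) = 2857.69×3 + 27002.13×3 + 354.92×7 = 8573.07 + 81006.39 + 2484.44 = 92063.9
link = 83955.61/92063.9 = 0.911928
Chained index = 100 × 1.201167 × 0.911928 = 109.5377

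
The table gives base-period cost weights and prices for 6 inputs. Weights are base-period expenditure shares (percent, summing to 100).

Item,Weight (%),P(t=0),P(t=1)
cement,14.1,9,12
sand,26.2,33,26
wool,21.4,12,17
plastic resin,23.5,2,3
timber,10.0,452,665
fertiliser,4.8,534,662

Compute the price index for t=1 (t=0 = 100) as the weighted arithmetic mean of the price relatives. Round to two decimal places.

cement: 14.1 × (12/9) = 14.1 × 1.333333 = 18.8000
sand: 26.2 × (26/33) = 26.2 × 0.787879 = 20.6424
wool: 21.4 × (17/12) = 21.4 × 1.416667 = 30.3167
plastic resin: 23.5 × (3/2) = 23.5 × 1.500000 = 35.2500
timber: 10.0 × (665/452) = 10.0 × 1.471239 = 14.7124
fertiliser: 4.8 × (662/534) = 4.8 × 1.239700 = 5.9506
Index = Σ wᵢ·(p₁ᵢ/p₀ᵢ) = 18.8000 + 20.6424 + 30.3167 + 35.2500 + 14.7124 + 5.9506 = 125.6720

125.67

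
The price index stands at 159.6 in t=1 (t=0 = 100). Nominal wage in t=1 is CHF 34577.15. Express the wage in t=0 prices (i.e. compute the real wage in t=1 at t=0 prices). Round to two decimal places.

21664.88

Real = Nominal ÷ (Index/100) = 34577.15 ÷ (159.6/100)
     = 34577.15 ÷ 1.596 = 21664.8810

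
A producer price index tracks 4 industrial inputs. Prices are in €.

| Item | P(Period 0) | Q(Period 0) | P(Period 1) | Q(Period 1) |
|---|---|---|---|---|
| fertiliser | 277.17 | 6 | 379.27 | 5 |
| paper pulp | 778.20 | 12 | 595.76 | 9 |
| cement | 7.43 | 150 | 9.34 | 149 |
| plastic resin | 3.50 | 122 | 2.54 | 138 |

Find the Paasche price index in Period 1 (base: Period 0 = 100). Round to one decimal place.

Paasche price index uses current-period quantities as weights.
ΣP(Period 1)·Q(Period 1) = 379.27×5 + 595.76×9 + 9.34×149 + 2.54×138 = 1896.35 + 5361.84 + 1391.66 + 350.52 = 9000.37
ΣP(Period 0)·Q(Period 1) = 277.17×5 + 778.20×9 + 7.43×149 + 3.50×138 = 1385.85 + 7003.8 + 1107.07 + 483 = 9979.72
Index = 9000.37 / 9979.72 × 100 = 90.1866

90.2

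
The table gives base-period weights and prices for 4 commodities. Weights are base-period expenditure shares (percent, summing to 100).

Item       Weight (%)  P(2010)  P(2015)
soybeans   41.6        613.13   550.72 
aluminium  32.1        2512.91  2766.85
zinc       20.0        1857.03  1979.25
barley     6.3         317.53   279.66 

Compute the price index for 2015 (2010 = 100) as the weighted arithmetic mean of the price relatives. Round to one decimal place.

soybeans: 41.6 × (550.72/613.13) = 41.6 × 0.898211 = 37.3656
aluminium: 32.1 × (2766.85/2512.91) = 32.1 × 1.101054 = 35.3438
zinc: 20.0 × (1979.25/1857.03) = 20.0 × 1.065815 = 21.3163
barley: 6.3 × (279.66/317.53) = 6.3 × 0.880736 = 5.5486
Index = Σ wᵢ·(p₁ᵢ/p₀ᵢ) = 37.3656 + 35.3438 + 21.3163 + 5.5486 = 99.5743

99.6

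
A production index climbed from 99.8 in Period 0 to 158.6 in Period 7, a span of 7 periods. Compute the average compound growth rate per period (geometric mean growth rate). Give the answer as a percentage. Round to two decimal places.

Growth factor = (158.6/99.8)^(1/7) = (1.589178)^(1/7) = 1.068412
Growth rate = 1.068412 − 1 = 0.068412 = 6.8412%

6.84%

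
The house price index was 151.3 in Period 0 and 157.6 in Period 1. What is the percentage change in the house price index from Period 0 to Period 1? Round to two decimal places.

4.16%

Change = (157.6 − 151.3) / 151.3 × 100
       = 6.3 / 151.3 × 100 = 4.1639%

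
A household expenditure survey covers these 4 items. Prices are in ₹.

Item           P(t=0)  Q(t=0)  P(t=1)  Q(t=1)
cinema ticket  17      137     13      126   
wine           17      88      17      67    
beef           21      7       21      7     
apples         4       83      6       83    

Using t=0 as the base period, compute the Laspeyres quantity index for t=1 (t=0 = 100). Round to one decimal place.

Laspeyres quantity index uses base-period prices as weights.
ΣP(t=0)·Q(t=1) = 17×126 + 17×67 + 21×7 + 4×83 = 2142 + 1139 + 147 + 332 = 3760
ΣP(t=0)·Q(t=0) = 17×137 + 17×88 + 21×7 + 4×83 = 2329 + 1496 + 147 + 332 = 4304
Index = 3760 / 4304 × 100 = 87.3606

87.4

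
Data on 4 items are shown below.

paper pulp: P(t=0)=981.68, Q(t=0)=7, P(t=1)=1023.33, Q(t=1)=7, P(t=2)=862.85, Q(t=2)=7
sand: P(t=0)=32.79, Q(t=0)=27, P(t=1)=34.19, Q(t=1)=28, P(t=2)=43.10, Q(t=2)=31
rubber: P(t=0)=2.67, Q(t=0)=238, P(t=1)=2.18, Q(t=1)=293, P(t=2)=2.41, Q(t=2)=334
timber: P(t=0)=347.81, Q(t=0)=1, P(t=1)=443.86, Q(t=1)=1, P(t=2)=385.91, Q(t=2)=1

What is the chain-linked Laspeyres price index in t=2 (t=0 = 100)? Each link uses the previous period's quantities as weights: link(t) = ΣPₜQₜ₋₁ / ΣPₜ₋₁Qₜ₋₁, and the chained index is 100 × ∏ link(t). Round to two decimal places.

Link t=0→t=1:
ΣP(t=1)Q(t=0) = 1023.33×7 + 34.19×27 + 2.18×238 + 443.86×1 = 7163.31 + 923.13 + 518.84 + 443.86 = 9049.14
ΣP(t=0)Q(t=0) = 981.68×7 + 32.79×27 + 2.67×238 + 347.81×1 = 6871.76 + 885.33 + 635.46 + 347.81 = 8740.36
link = 9049.14/8740.36 = 1.035328
Link t=1→t=2:
ΣP(t=2)Q(t=1) = 862.85×7 + 43.10×28 + 2.41×293 + 385.91×1 = 6039.95 + 1206.8 + 706.13 + 385.91 = 8338.79
ΣP(t=1)Q(t=1) = 1023.33×7 + 34.19×28 + 2.18×293 + 443.86×1 = 7163.31 + 957.32 + 638.74 + 443.86 = 9203.23
link = 8338.79/9203.23 = 0.906072
Chained index = 100 × 1.035328 × 0.906072 = 93.8082

93.81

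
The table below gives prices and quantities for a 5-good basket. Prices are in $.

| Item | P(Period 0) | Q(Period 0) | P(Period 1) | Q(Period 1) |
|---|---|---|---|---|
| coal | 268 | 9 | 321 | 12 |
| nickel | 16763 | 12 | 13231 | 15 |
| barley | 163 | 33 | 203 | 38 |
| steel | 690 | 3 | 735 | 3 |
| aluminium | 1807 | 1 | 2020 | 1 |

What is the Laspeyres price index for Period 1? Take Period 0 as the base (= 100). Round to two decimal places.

Laspeyres price index uses base-period quantities as weights.
ΣP(Period 1)·Q(Period 0) = 321×9 + 13231×12 + 203×33 + 735×3 + 2020×1 = 2889 + 158772 + 6699 + 2205 + 2020 = 172585
ΣP(Period 0)·Q(Period 0) = 268×9 + 16763×12 + 163×33 + 690×3 + 1807×1 = 2412 + 201156 + 5379 + 2070 + 1807 = 212824
Index = 172585 / 212824 × 100 = 81.0928

81.09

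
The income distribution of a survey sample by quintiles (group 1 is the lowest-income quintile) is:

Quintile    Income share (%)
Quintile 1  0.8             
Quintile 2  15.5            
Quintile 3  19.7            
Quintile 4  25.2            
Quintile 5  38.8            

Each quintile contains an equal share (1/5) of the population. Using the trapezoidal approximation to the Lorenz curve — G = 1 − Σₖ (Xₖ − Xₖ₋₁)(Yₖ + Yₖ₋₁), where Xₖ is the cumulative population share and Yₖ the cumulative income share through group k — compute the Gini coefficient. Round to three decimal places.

Cumulative income shares Yₖ: 0.0080, 0.1630, 0.3600, 0.6120, 1.0000
Σ (Xₖ−Xₖ₋₁)(Yₖ+Yₖ₋₁) = (1/5)(0.0080+0.0000) + (1/5)(0.1630+0.0080) + (1/5)(0.3600+0.1630) + (1/5)(0.6120+0.3600) + (1/5)(1.0000+0.6120)
  = 0.0016 + 0.0342 + 0.1046 + 0.1944 + 0.3224 = 0.6572
G = 1 − 0.6572 = 0.3428

0.343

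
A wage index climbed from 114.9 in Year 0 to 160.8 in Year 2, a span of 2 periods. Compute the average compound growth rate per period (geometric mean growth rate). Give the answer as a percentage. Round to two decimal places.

18.30%

Growth factor = (160.8/114.9)^(1/2) = (1.399478)^(1/2) = 1.182995
Growth rate = 1.182995 − 1 = 0.182995 = 18.2995%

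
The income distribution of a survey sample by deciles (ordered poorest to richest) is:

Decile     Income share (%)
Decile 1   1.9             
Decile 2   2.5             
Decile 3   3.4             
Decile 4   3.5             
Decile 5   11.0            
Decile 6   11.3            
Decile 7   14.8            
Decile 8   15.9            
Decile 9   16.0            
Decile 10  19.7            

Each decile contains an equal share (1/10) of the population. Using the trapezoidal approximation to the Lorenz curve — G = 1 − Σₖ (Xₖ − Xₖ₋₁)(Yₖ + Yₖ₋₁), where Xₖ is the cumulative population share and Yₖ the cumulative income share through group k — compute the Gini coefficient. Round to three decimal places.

0.351

Cumulative income shares Yₖ: 0.0190, 0.0440, 0.0780, 0.1130, 0.2230, 0.3360, 0.4840, 0.6430, 0.8030, 1.0000
Σ (Xₖ−Xₖ₋₁)(Yₖ+Yₖ₋₁) = (1/10)(0.0190+0.0000) + (1/10)(0.0440+0.0190) + (1/10)(0.0780+0.0440) + (1/10)(0.1130+0.0780) + (1/10)(0.2230+0.1130) + (1/10)(0.3360+0.2230) + (1/10)(0.4840+0.3360) + (1/10)(0.6430+0.4840) + (1/10)(0.8030+0.6430) + (1/10)(1.0000+0.8030)
  = 0.0019 + 0.0063 + 0.0122 + 0.0191 + 0.0336 + 0.0559 + 0.0820 + 0.1127 + 0.1446 + 0.1803 = 0.6486
G = 1 − 0.6486 = 0.3514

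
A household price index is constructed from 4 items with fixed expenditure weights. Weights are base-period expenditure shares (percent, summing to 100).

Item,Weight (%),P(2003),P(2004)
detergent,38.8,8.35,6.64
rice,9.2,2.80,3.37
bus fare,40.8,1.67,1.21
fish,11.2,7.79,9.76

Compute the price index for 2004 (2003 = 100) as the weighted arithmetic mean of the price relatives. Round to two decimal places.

85.52

detergent: 38.8 × (6.64/8.35) = 38.8 × 0.795210 = 30.8541
rice: 9.2 × (3.37/2.80) = 9.2 × 1.203571 = 11.0729
bus fare: 40.8 × (1.21/1.67) = 40.8 × 0.724551 = 29.5617
fish: 11.2 × (9.76/7.79) = 11.2 × 1.252888 = 14.0323
Index = Σ wᵢ·(p₁ᵢ/p₀ᵢ) = 30.8541 + 11.0729 + 29.5617 + 14.0323 = 85.5210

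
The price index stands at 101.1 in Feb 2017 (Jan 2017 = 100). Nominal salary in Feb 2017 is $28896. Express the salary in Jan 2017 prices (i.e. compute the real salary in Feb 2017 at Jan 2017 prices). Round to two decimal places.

Real = Nominal ÷ (Index/100) = 28896 ÷ (101.1/100)
     = 28896 ÷ 1.011 = 28581.6024

28581.60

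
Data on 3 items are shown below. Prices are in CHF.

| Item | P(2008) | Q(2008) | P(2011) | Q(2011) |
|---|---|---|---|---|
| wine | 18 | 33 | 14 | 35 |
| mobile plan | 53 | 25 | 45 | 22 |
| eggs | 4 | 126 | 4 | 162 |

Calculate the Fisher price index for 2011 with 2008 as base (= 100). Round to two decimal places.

86.68

Laspeyres component (base-period weights):
ΣP(2011)Q(2008) = 14×33 + 45×25 + 4×126 = 462 + 1125 + 504 = 2091
ΣP(2008)Q(2008) = 18×33 + 53×25 + 4×126 = 594 + 1325 + 504 = 2423
L = 2091 / 2423 × 100 = 86.2980
Paasche component (current-period weights):
ΣP(2011)Q(2011) = 14×35 + 45×22 + 4×162 = 490 + 990 + 648 = 2128
ΣP(2008)Q(2011) = 18×35 + 53×22 + 4×162 = 630 + 1166 + 648 = 2444
P = 2128 / 2444 × 100 = 87.0704
Fisher = √(L × P) = √(86.2980 × 87.0704) = 86.6833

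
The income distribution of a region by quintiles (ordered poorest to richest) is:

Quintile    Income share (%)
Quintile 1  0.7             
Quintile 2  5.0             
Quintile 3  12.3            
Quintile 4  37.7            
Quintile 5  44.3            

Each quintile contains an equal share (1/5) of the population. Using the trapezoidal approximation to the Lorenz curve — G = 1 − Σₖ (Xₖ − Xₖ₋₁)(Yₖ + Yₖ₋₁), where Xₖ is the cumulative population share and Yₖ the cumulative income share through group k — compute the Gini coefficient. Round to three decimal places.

0.480

Cumulative income shares Yₖ: 0.0070, 0.0570, 0.1800, 0.5570, 1.0000
Σ (Xₖ−Xₖ₋₁)(Yₖ+Yₖ₋₁) = (1/5)(0.0070+0.0000) + (1/5)(0.0570+0.0070) + (1/5)(0.1800+0.0570) + (1/5)(0.5570+0.1800) + (1/5)(1.0000+0.5570)
  = 0.0014 + 0.0128 + 0.0474 + 0.1474 + 0.3114 = 0.5204
G = 1 − 0.5204 = 0.4796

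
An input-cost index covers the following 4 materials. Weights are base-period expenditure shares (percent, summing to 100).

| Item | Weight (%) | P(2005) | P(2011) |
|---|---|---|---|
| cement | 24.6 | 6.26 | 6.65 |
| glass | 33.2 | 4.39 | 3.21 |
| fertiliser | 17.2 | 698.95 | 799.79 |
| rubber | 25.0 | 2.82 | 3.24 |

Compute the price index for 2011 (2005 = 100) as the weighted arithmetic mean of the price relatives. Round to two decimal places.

cement: 24.6 × (6.65/6.26) = 24.6 × 1.062300 = 26.1326
glass: 33.2 × (3.21/4.39) = 33.2 × 0.731207 = 24.2761
fertiliser: 17.2 × (799.79/698.95) = 17.2 × 1.144274 = 19.6815
rubber: 25.0 × (3.24/2.82) = 25.0 × 1.148936 = 28.7234
Index = Σ wᵢ·(p₁ᵢ/p₀ᵢ) = 26.1326 + 24.2761 + 19.6815 + 28.7234 = 98.8136

98.81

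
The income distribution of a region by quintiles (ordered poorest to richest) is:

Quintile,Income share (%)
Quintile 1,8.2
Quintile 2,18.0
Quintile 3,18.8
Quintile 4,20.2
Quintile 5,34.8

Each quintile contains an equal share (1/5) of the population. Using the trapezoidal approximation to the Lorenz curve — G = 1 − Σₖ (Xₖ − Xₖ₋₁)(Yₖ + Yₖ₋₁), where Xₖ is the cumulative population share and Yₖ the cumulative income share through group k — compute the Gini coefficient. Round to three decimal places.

0.222

Cumulative income shares Yₖ: 0.0820, 0.2620, 0.4500, 0.6520, 1.0000
Σ (Xₖ−Xₖ₋₁)(Yₖ+Yₖ₋₁) = (1/5)(0.0820+0.0000) + (1/5)(0.2620+0.0820) + (1/5)(0.4500+0.2620) + (1/5)(0.6520+0.4500) + (1/5)(1.0000+0.6520)
  = 0.0164 + 0.0688 + 0.1424 + 0.2204 + 0.3304 = 0.7784
G = 1 − 0.7784 = 0.2216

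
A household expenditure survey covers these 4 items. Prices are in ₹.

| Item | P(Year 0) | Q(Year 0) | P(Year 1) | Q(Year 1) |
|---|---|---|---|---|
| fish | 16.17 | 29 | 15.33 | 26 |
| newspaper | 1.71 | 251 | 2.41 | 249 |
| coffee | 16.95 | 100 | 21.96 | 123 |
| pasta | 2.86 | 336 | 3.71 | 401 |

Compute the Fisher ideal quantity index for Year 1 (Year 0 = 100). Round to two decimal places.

115.11

Laspeyres component (base-period weights):
ΣP(Year 0)Q(Year 1) = 16.17×26 + 1.71×249 + 16.95×123 + 2.86×401 = 420.42 + 425.79 + 2084.85 + 1146.86 = 4077.92
ΣP(Year 0)Q(Year 0) = 16.17×29 + 1.71×251 + 16.95×100 + 2.86×336 = 468.93 + 429.21 + 1695 + 960.96 = 3554.1
L = 4077.92 / 3554.1 × 100 = 114.7385
Paasche component (current-period weights):
ΣP(Year 1)Q(Year 1) = 15.33×26 + 2.41×249 + 21.96×123 + 3.71×401 = 398.58 + 600.09 + 2701.08 + 1487.71 = 5187.46
ΣP(Year 1)Q(Year 0) = 15.33×29 + 2.41×251 + 21.96×100 + 3.71×336 = 444.57 + 604.91 + 2196 + 1246.56 = 4492.04
P = 5187.46 / 4492.04 × 100 = 115.4812
Fisher = √(L × P) = √(114.7385 × 115.4812) = 115.1092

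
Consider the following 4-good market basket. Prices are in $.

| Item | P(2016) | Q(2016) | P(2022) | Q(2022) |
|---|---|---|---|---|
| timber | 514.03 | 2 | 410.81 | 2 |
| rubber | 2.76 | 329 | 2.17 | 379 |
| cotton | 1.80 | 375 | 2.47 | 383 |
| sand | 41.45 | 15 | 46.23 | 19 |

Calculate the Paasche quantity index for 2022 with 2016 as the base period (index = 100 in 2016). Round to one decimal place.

109.9

Paasche quantity index uses current-period prices as weights.
ΣP(2022)·Q(2022) = 410.81×2 + 2.17×379 + 2.47×383 + 46.23×19 = 821.62 + 822.43 + 946.01 + 878.37 = 3468.43
ΣP(2022)·Q(2016) = 410.81×2 + 2.17×329 + 2.47×375 + 46.23×15 = 821.62 + 713.93 + 926.25 + 693.45 = 3155.25
Index = 3468.43 / 3155.25 × 100 = 109.9257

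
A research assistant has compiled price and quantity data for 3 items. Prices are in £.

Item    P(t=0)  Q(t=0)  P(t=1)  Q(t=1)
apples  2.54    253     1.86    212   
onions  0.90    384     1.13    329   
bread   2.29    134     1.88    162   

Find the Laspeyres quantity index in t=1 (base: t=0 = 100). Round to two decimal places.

93.09

Laspeyres quantity index uses base-period prices as weights.
ΣP(t=0)·Q(t=1) = 2.54×212 + 0.90×329 + 2.29×162 = 538.48 + 296.1 + 370.98 = 1205.56
ΣP(t=0)·Q(t=0) = 2.54×253 + 0.90×384 + 2.29×134 = 642.62 + 345.6 + 306.86 = 1295.08
Index = 1205.56 / 1295.08 × 100 = 93.0877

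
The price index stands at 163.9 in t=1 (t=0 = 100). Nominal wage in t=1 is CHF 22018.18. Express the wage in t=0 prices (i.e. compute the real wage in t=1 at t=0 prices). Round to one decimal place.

Real = Nominal ÷ (Index/100) = 22018.18 ÷ (163.9/100)
     = 22018.18 ÷ 1.639 = 13433.9109

13433.9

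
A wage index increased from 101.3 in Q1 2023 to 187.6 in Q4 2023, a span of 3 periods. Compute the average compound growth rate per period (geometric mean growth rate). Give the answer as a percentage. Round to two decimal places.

22.80%

Growth factor = (187.6/101.3)^(1/3) = (1.851925)^(1/3) = 1.228027
Growth rate = 1.228027 − 1 = 0.228027 = 22.8027%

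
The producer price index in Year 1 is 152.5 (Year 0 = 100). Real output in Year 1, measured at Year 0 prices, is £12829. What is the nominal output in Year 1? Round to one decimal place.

Nominal = Real × (Index/100) = 12829 × (152.5/100)
        = 12829 × 1.525 = 19564.2250

19564.2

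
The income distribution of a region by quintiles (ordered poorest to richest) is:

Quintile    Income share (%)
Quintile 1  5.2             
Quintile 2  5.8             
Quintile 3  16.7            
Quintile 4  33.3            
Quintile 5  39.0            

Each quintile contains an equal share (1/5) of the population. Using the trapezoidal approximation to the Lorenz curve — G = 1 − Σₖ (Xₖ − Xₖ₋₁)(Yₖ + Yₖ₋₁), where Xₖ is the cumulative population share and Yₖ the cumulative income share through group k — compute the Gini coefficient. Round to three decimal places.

Cumulative income shares Yₖ: 0.0520, 0.1100, 0.2770, 0.6100, 1.0000
Σ (Xₖ−Xₖ₋₁)(Yₖ+Yₖ₋₁) = (1/5)(0.0520+0.0000) + (1/5)(0.1100+0.0520) + (1/5)(0.2770+0.1100) + (1/5)(0.6100+0.2770) + (1/5)(1.0000+0.6100)
  = 0.0104 + 0.0324 + 0.0774 + 0.1774 + 0.3220 = 0.6196
G = 1 − 0.6196 = 0.3804

0.380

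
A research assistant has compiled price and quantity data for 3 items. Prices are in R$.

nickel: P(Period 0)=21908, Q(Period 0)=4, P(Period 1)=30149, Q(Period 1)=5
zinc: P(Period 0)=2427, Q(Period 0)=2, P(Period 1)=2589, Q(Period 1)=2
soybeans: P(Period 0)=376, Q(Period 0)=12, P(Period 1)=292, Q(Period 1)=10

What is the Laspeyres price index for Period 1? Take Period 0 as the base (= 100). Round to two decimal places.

133.28

Laspeyres price index uses base-period quantities as weights.
ΣP(Period 1)·Q(Period 0) = 30149×4 + 2589×2 + 292×12 = 120596 + 5178 + 3504 = 129278
ΣP(Period 0)·Q(Period 0) = 21908×4 + 2427×2 + 376×12 = 87632 + 4854 + 4512 = 96998
Index = 129278 / 96998 × 100 = 133.2790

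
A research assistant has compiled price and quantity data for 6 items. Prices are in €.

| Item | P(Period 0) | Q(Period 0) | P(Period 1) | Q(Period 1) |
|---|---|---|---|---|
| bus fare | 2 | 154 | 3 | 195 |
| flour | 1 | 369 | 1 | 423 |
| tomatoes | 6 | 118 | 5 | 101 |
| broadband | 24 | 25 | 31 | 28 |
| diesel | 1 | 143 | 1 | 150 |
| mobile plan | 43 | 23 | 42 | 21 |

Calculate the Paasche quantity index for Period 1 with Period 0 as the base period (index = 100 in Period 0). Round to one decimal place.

Paasche quantity index uses current-period prices as weights.
ΣP(Period 1)·Q(Period 1) = 3×195 + 1×423 + 5×101 + 31×28 + 1×150 + 42×21 = 585 + 423 + 505 + 868 + 150 + 882 = 3413
ΣP(Period 1)·Q(Period 0) = 3×154 + 1×369 + 5×118 + 31×25 + 1×143 + 42×23 = 462 + 369 + 590 + 775 + 143 + 966 = 3305
Index = 3413 / 3305 × 100 = 103.2678

103.3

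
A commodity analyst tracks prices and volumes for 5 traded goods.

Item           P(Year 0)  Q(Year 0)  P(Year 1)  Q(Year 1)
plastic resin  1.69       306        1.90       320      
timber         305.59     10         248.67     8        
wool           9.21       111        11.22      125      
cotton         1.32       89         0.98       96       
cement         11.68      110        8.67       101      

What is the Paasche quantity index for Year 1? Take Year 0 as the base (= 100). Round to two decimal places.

Paasche quantity index uses current-period prices as weights.
ΣP(Year 1)·Q(Year 1) = 1.90×320 + 248.67×8 + 11.22×125 + 0.98×96 + 8.67×101 = 608 + 1989.36 + 1402.5 + 94.08 + 875.67 = 4969.61
ΣP(Year 1)·Q(Year 0) = 1.90×306 + 248.67×10 + 11.22×111 + 0.98×89 + 8.67×110 = 581.4 + 2486.7 + 1245.42 + 87.22 + 953.7 = 5354.44
Index = 4969.61 / 5354.44 × 100 = 92.8129

92.81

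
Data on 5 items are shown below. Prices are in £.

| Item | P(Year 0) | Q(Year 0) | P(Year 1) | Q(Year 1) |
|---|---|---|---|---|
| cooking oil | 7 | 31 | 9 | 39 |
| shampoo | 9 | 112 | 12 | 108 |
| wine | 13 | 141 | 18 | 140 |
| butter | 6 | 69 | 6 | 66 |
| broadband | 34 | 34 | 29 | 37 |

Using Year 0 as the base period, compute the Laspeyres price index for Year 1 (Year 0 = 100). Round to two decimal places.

120.16

Laspeyres price index uses base-period quantities as weights.
ΣP(Year 1)·Q(Year 0) = 9×31 + 12×112 + 18×141 + 6×69 + 29×34 = 279 + 1344 + 2538 + 414 + 986 = 5561
ΣP(Year 0)·Q(Year 0) = 7×31 + 9×112 + 13×141 + 6×69 + 34×34 = 217 + 1008 + 1833 + 414 + 1156 = 4628
Index = 5561 / 4628 × 100 = 120.1599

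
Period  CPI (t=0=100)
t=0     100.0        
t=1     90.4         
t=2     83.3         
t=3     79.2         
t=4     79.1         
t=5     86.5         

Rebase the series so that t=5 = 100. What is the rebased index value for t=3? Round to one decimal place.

91.6

Rebased(t=3) = 79.2 / 86.5 × 100 = 91.5607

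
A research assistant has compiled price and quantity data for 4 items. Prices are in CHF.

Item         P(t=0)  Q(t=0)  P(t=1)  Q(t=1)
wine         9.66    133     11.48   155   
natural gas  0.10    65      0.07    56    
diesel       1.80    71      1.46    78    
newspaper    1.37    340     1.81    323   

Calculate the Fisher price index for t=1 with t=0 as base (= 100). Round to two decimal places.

Laspeyres component (base-period weights):
ΣP(t=1)Q(t=0) = 11.48×133 + 0.07×65 + 1.46×71 + 1.81×340 = 1526.84 + 4.55 + 103.66 + 615.4 = 2250.45
ΣP(t=0)Q(t=0) = 9.66×133 + 0.10×65 + 1.80×71 + 1.37×340 = 1284.78 + 6.5 + 127.8 + 465.8 = 1884.88
L = 2250.45 / 1884.88 × 100 = 119.3949
Paasche component (current-period weights):
ΣP(t=1)Q(t=1) = 11.48×155 + 0.07×56 + 1.46×78 + 1.81×323 = 1779.4 + 3.92 + 113.88 + 584.63 = 2481.83
ΣP(t=0)Q(t=1) = 9.66×155 + 0.10×56 + 1.80×78 + 1.37×323 = 1497.3 + 5.6 + 140.4 + 442.51 = 2085.81
P = 2481.83 / 2085.81 × 100 = 118.9864
Fisher = √(L × P) = √(119.3949 × 118.9864) = 119.1905

119.19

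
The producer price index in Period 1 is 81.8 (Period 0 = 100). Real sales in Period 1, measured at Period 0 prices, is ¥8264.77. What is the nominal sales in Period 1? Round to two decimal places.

6760.58

Nominal = Real × (Index/100) = 8264.77 × (81.8/100)
        = 8264.77 × 0.818 = 6760.5819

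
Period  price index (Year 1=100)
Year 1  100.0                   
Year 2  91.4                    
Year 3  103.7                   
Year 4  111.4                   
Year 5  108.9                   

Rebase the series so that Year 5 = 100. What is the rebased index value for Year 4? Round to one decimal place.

102.3

Rebased(Year 4) = 111.4 / 108.9 × 100 = 102.2957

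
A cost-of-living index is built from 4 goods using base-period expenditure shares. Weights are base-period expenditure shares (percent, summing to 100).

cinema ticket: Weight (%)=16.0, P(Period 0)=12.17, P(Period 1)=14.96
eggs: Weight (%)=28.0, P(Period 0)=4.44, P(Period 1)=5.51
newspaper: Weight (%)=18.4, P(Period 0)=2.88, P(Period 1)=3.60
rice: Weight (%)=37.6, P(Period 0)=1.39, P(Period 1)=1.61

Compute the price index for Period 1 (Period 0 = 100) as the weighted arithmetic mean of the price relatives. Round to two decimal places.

cinema ticket: 16.0 × (14.96/12.17) = 16.0 × 1.229252 = 19.6680
eggs: 28.0 × (5.51/4.44) = 28.0 × 1.240991 = 34.7477
newspaper: 18.4 × (3.60/2.88) = 18.4 × 1.250000 = 23.0000
rice: 37.6 × (1.61/1.39) = 37.6 × 1.158273 = 43.5511
Index = Σ wᵢ·(p₁ᵢ/p₀ᵢ) = 19.6680 + 34.7477 + 23.0000 + 43.5511 = 120.9669

120.97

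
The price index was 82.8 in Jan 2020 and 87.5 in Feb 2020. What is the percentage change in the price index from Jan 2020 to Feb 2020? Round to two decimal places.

Change = (87.5 − 82.8) / 82.8 × 100
       = 4.7 / 82.8 × 100 = 5.6763%

5.68%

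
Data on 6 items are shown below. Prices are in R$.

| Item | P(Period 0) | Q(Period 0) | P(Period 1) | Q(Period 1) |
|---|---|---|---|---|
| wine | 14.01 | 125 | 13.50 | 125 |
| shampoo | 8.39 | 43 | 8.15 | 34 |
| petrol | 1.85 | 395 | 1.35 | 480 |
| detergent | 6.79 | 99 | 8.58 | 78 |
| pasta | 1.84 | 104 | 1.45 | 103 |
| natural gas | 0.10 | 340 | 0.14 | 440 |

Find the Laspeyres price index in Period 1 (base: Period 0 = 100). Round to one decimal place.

Laspeyres price index uses base-period quantities as weights.
ΣP(Period 1)·Q(Period 0) = 13.50×125 + 8.15×43 + 1.35×395 + 8.58×99 + 1.45×104 + 0.14×340 = 1687.5 + 350.45 + 533.25 + 849.42 + 150.8 + 47.6 = 3619.02
ΣP(Period 0)·Q(Period 0) = 14.01×125 + 8.39×43 + 1.85×395 + 6.79×99 + 1.84×104 + 0.10×340 = 1751.25 + 360.77 + 730.75 + 672.21 + 191.36 + 34 = 3740.34
Index = 3619.02 / 3740.34 × 100 = 96.7564

96.8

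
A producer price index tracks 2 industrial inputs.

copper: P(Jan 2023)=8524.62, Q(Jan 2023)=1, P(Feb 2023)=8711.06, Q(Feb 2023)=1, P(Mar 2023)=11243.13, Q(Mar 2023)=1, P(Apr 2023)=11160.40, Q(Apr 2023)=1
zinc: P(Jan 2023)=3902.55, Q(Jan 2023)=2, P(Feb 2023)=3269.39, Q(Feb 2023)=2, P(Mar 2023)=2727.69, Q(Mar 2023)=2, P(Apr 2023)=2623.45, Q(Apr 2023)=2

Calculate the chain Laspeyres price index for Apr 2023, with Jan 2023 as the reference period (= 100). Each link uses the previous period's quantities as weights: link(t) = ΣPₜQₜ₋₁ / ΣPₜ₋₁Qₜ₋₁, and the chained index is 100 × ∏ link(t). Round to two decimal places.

Link Jan 2023→Feb 2023:
ΣP(Feb 2023)Q(Jan 2023) = 8711.06×1 + 3269.39×2 = 8711.06 + 6538.78 = 15249.84
ΣP(Jan 2023)Q(Jan 2023) = 8524.62×1 + 3902.55×2 = 8524.62 + 7805.1 = 16329.72
link = 15249.84/16329.72 = 0.933870
Link Feb 2023→Mar 2023:
ΣP(Mar 2023)Q(Feb 2023) = 11243.13×1 + 2727.69×2 = 11243.13 + 5455.38 = 16698.51
ΣP(Feb 2023)Q(Feb 2023) = 8711.06×1 + 3269.39×2 = 8711.06 + 6538.78 = 15249.84
link = 16698.51/15249.84 = 1.094996
Link Mar 2023→Apr 2023:
ΣP(Apr 2023)Q(Mar 2023) = 11160.40×1 + 2623.45×2 = 11160.4 + 5246.9 = 16407.3
ΣP(Mar 2023)Q(Mar 2023) = 11243.13×1 + 2727.69×2 = 11243.13 + 5455.38 = 16698.51
link = 16407.3/16698.51 = 0.982561
Chained index = 100 × 0.933870 × 1.094996 × 0.982561 = 100.4751

100.48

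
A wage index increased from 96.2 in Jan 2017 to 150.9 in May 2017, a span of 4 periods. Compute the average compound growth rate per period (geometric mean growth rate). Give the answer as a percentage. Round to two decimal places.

11.91%

Growth factor = (150.9/96.2)^(1/4) = (1.568607)^(1/4) = 1.119125
Growth rate = 1.119125 − 1 = 0.119125 = 11.9125%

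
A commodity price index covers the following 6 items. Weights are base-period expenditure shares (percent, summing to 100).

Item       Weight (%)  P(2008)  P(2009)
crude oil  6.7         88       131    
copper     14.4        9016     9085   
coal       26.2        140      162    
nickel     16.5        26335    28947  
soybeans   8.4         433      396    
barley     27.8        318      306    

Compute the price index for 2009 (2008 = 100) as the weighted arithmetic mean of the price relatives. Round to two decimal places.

107.37

crude oil: 6.7 × (131/88) = 6.7 × 1.488636 = 9.9739
copper: 14.4 × (9085/9016) = 14.4 × 1.007653 = 14.5102
coal: 26.2 × (162/140) = 26.2 × 1.157143 = 30.3171
nickel: 16.5 × (28947/26335) = 16.5 × 1.099184 = 18.1365
soybeans: 8.4 × (396/433) = 8.4 × 0.914550 = 7.6822
barley: 27.8 × (306/318) = 27.8 × 0.962264 = 26.7509
Index = Σ wᵢ·(p₁ᵢ/p₀ᵢ) = 9.9739 + 14.5102 + 30.3171 + 18.1365 + 7.6822 + 26.7509 = 107.3709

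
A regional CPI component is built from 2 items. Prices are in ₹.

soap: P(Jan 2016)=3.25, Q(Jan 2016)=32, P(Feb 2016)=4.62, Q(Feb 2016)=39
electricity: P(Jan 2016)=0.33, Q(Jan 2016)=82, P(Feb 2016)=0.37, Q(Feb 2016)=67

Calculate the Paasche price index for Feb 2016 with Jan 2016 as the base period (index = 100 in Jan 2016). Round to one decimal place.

137.7

Paasche price index uses current-period quantities as weights.
ΣP(Feb 2016)·Q(Feb 2016) = 4.62×39 + 0.37×67 = 180.18 + 24.79 = 204.97
ΣP(Jan 2016)·Q(Feb 2016) = 3.25×39 + 0.33×67 = 126.75 + 22.11 = 148.86
Index = 204.97 / 148.86 × 100 = 137.6931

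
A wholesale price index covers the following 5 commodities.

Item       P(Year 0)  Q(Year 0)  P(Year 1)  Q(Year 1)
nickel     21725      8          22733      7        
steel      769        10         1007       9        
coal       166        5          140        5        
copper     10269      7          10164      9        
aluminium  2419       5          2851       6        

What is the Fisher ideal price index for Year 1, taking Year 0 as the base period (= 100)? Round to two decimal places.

Laspeyres component (base-period weights):
ΣP(Year 1)Q(Year 0) = 22733×8 + 1007×10 + 140×5 + 10164×7 + 2851×5 = 181864 + 10070 + 700 + 71148 + 14255 = 278037
ΣP(Year 0)Q(Year 0) = 21725×8 + 769×10 + 166×5 + 10269×7 + 2419×5 = 173800 + 7690 + 830 + 71883 + 12095 = 266298
L = 278037 / 266298 × 100 = 104.4082
Paasche component (current-period weights):
ΣP(Year 1)Q(Year 1) = 22733×7 + 1007×9 + 140×5 + 10164×9 + 2851×6 = 159131 + 9063 + 700 + 91476 + 17106 = 277476
ΣP(Year 0)Q(Year 1) = 21725×7 + 769×9 + 166×5 + 10269×9 + 2419×6 = 152075 + 6921 + 830 + 92421 + 14514 = 266761
P = 277476 / 266761 × 100 = 104.0167
Fisher = √(L × P) = √(104.4082 × 104.0167) = 104.2123

104.21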